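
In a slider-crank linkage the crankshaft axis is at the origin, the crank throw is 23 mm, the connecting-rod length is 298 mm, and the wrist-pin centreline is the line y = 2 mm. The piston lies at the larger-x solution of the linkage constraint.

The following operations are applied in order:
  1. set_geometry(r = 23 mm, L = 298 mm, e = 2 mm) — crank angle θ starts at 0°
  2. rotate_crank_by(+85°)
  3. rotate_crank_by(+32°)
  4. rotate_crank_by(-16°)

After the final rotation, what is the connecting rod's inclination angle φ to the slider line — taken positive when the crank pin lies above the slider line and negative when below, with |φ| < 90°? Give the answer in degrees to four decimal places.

3.9595

set_geometry: r = 23 mm, L = 298 mm, e = 2 mm; θ ← 0°
rotate_crank_by(+85°): θ ← 0° +85° = 85°
rotate_crank_by(+32°): θ ← 85° +32° = 117°
rotate_crank_by(-16°): θ ← 117° -16° = 101°
crank pin P = (r cos θ, r sin θ) = (-4.388607, 22.577425)
h = r sin θ − e = 22.577425 − 2 = 20.577425
sin φ = h / L = 20.577425 / 298 = 0.06905176
φ = arcsin(0.06905176) = 3.959525°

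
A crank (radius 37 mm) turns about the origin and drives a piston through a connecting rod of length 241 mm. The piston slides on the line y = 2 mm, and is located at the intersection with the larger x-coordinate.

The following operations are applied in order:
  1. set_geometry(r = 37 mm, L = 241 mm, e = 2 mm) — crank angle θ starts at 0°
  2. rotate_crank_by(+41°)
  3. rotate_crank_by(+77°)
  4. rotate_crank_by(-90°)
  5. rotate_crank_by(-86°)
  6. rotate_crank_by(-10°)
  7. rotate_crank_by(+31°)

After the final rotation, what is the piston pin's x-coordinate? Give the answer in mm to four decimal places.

269.3246

set_geometry: r = 37 mm, L = 241 mm, e = 2 mm; θ ← 0°
rotate_crank_by(+41°): θ ← 0° +41° = 41°
rotate_crank_by(+77°): θ ← 41° +77° = 118°
rotate_crank_by(-90°): θ ← 118° -90° = 28°
rotate_crank_by(-86°): θ ← 28° -86° = -58°
rotate_crank_by(-10°): θ ← -58° -10° = -68°
rotate_crank_by(+31°): θ ← -68° +31° = -37°
crank pin P = (r cos θ, r sin θ) = (29.549514, -22.267156)
h = r sin θ − e = -22.267156 − 2 = -24.267156
x = r cos θ + √(L² − h²) = 29.549514 + √(58081.0 − 588.8949) = 29.549514 + 239.775114 = 269.324628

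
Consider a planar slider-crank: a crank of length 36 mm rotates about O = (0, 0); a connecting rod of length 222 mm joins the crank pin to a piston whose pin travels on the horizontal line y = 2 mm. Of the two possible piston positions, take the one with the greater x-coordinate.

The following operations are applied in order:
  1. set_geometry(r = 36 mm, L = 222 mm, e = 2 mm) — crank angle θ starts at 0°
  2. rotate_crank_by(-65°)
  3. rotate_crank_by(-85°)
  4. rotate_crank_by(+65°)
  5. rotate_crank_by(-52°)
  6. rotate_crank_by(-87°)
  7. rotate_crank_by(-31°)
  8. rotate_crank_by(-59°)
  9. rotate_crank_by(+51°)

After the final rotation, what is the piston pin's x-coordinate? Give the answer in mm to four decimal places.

215.0351

set_geometry: r = 36 mm, L = 222 mm, e = 2 mm; θ ← 0°
rotate_crank_by(-65°): θ ← 0° -65° = -65°
rotate_crank_by(-85°): θ ← -65° -85° = -150°
rotate_crank_by(+65°): θ ← -150° +65° = -85°
rotate_crank_by(-52°): θ ← -85° -52° = -137°
rotate_crank_by(-87°): θ ← -137° -87° = -224°
rotate_crank_by(-31°): θ ← -224° -31° = -255°
rotate_crank_by(-59°): θ ← -255° -59° = -314°
rotate_crank_by(+51°): θ ← -314° +51° = -263°
crank pin P = (r cos θ, r sin θ) = (-4.387296, 35.731661)
h = r sin θ − e = 35.731661 − 2 = 33.731661
x = r cos θ + √(L² − h²) = -4.387296 + √(49284.0 − 1137.8250) = -4.387296 + 219.422367 = 215.035070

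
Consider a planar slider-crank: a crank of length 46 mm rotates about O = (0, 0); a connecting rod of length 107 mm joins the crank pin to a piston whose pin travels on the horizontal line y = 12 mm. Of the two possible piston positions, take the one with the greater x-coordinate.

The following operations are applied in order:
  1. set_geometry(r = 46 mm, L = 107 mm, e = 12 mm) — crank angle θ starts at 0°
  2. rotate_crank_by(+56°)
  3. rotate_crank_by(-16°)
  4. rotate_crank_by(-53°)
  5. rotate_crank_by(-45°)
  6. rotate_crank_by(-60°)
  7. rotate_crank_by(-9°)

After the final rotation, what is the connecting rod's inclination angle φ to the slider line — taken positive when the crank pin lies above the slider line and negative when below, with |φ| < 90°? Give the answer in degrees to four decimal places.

set_geometry: r = 46 mm, L = 107 mm, e = 12 mm; θ ← 0°
rotate_crank_by(+56°): θ ← 0° +56° = 56°
rotate_crank_by(-16°): θ ← 56° -16° = 40°
rotate_crank_by(-53°): θ ← 40° -53° = -13°
rotate_crank_by(-45°): θ ← -13° -45° = -58°
rotate_crank_by(-60°): θ ← -58° -60° = -118°
rotate_crank_by(-9°): θ ← -118° -9° = -127°
crank pin P = (r cos θ, r sin θ) = (-27.683491, -36.737233)
h = r sin θ − e = -36.737233 − 12 = -48.737233
sin φ = h / L = -48.737233 / 107 = -0.45548816
φ = arcsin(-0.45548816) = -27.096348°

-27.0963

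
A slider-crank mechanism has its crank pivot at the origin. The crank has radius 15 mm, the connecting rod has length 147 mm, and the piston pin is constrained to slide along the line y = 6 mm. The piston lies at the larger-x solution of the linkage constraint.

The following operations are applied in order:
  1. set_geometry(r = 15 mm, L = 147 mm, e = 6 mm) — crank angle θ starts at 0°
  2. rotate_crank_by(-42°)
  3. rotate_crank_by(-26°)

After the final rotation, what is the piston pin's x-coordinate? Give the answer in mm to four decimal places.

151.2648

set_geometry: r = 15 mm, L = 147 mm, e = 6 mm; θ ← 0°
rotate_crank_by(-42°): θ ← 0° -42° = -42°
rotate_crank_by(-26°): θ ← -42° -26° = -68°
crank pin P = (r cos θ, r sin θ) = (5.619099, -13.907758)
h = r sin θ − e = -13.907758 − 6 = -19.907758
x = r cos θ + √(L² − h²) = 5.619099 + √(21609.0 − 396.3188) = 5.619099 + 145.645739 = 151.264838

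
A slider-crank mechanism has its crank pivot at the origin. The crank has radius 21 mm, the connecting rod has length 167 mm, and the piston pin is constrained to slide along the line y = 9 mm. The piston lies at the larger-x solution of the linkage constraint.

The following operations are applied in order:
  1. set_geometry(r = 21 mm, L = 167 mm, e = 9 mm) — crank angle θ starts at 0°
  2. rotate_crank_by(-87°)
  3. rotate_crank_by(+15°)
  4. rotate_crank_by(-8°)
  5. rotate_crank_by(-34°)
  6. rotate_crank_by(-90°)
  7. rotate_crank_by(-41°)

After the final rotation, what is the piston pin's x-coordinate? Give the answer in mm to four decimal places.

set_geometry: r = 21 mm, L = 167 mm, e = 9 mm; θ ← 0°
rotate_crank_by(-87°): θ ← 0° -87° = -87°
rotate_crank_by(+15°): θ ← -87° +15° = -72°
rotate_crank_by(-8°): θ ← -72° -8° = -80°
rotate_crank_by(-34°): θ ← -80° -34° = -114°
rotate_crank_by(-90°): θ ← -114° -90° = -204°
rotate_crank_by(-41°): θ ← -204° -41° = -245°
crank pin P = (r cos θ, r sin θ) = (-8.874983, 19.032464)
h = r sin θ − e = 19.032464 − 9 = 10.032464
x = r cos θ + √(L² − h²) = -8.874983 + √(27889.0 − 100.6503) = -8.874983 + 166.698379 = 157.823396

157.8234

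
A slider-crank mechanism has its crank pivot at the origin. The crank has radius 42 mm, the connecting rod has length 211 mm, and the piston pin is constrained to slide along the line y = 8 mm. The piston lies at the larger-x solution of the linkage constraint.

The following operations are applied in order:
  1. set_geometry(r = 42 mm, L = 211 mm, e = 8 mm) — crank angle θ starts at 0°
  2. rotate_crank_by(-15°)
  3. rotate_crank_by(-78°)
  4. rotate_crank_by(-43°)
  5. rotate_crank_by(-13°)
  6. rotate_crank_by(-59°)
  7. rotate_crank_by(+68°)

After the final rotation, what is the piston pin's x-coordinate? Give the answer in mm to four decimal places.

175.9035

set_geometry: r = 42 mm, L = 211 mm, e = 8 mm; θ ← 0°
rotate_crank_by(-15°): θ ← 0° -15° = -15°
rotate_crank_by(-78°): θ ← -15° -78° = -93°
rotate_crank_by(-43°): θ ← -93° -43° = -136°
rotate_crank_by(-13°): θ ← -136° -13° = -149°
rotate_crank_by(-59°): θ ← -149° -59° = -208°
rotate_crank_by(+68°): θ ← -208° +68° = -140°
crank pin P = (r cos θ, r sin θ) = (-32.173867, -26.997080)
h = r sin θ − e = -26.997080 − 8 = -34.997080
x = r cos θ + √(L² − h²) = -32.173867 + √(44521.0 − 1224.7956) = -32.173867 + 208.077400 = 175.903533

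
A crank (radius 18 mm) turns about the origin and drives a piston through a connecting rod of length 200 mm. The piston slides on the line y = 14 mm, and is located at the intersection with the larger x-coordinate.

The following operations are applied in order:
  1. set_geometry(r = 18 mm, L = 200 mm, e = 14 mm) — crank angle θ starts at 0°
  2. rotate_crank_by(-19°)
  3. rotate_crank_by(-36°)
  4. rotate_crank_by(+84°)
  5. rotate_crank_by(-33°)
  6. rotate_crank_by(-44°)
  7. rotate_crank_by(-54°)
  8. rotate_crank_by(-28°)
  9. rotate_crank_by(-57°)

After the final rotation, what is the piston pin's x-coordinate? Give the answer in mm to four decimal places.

181.7854

set_geometry: r = 18 mm, L = 200 mm, e = 14 mm; θ ← 0°
rotate_crank_by(-19°): θ ← 0° -19° = -19°
rotate_crank_by(-36°): θ ← -19° -36° = -55°
rotate_crank_by(+84°): θ ← -55° +84° = 29°
rotate_crank_by(-33°): θ ← 29° -33° = -4°
rotate_crank_by(-44°): θ ← -4° -44° = -48°
rotate_crank_by(-54°): θ ← -48° -54° = -102°
rotate_crank_by(-28°): θ ← -102° -28° = -130°
rotate_crank_by(-57°): θ ← -130° -57° = -187°
crank pin P = (r cos θ, r sin θ) = (-17.865831, 2.193648)
h = r sin θ − e = 2.193648 − 14 = -11.806352
x = r cos θ + √(L² − h²) = -17.865831 + √(40000.0 − 139.3899) = -17.865831 + 199.651221 = 181.785390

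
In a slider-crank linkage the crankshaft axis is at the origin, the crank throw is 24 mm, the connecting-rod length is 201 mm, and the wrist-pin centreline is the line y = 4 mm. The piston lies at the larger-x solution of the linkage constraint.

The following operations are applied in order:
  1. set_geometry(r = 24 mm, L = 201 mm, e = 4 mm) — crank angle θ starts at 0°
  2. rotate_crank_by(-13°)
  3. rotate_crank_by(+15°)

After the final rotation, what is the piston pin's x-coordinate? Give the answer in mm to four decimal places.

224.9605

set_geometry: r = 24 mm, L = 201 mm, e = 4 mm; θ ← 0°
rotate_crank_by(-13°): θ ← 0° -13° = -13°
rotate_crank_by(+15°): θ ← -13° +15° = 2°
crank pin P = (r cos θ, r sin θ) = (23.985380, 0.837588)
h = r sin θ − e = 0.837588 − 4 = -3.162412
x = r cos θ + √(L² − h²) = 23.985380 + √(40401.0 − 10.0009) = 23.985380 + 200.975121 = 224.960501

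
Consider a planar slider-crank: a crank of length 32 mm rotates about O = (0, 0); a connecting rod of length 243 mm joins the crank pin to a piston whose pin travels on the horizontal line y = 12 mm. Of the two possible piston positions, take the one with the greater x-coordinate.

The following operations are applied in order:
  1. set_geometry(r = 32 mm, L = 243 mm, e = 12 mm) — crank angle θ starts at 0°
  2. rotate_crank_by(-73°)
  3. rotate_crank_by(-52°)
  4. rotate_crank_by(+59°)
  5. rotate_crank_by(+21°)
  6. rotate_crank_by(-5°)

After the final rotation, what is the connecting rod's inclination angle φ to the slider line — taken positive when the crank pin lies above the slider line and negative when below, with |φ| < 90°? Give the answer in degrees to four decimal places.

set_geometry: r = 32 mm, L = 243 mm, e = 12 mm; θ ← 0°
rotate_crank_by(-73°): θ ← 0° -73° = -73°
rotate_crank_by(-52°): θ ← -73° -52° = -125°
rotate_crank_by(+59°): θ ← -125° +59° = -66°
rotate_crank_by(+21°): θ ← -66° +21° = -45°
rotate_crank_by(-5°): θ ← -45° -5° = -50°
crank pin P = (r cos θ, r sin θ) = (20.569204, -24.513422)
h = r sin θ − e = -24.513422 − 12 = -36.513422
sin φ = h / L = -36.513422 / 243 = -0.15026100
φ = arcsin(-0.15026100) = -8.642052°

-8.6421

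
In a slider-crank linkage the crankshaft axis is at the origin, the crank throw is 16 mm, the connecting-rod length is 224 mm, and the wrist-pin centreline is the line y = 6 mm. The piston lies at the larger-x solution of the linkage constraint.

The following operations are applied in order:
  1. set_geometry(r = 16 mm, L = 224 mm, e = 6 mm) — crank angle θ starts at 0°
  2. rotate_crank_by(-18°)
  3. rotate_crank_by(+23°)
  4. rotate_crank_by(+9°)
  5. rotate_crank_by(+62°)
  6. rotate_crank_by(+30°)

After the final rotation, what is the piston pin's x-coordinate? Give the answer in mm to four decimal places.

219.3933

set_geometry: r = 16 mm, L = 224 mm, e = 6 mm; θ ← 0°
rotate_crank_by(-18°): θ ← 0° -18° = -18°
rotate_crank_by(+23°): θ ← -18° +23° = 5°
rotate_crank_by(+9°): θ ← 5° +9° = 14°
rotate_crank_by(+62°): θ ← 14° +62° = 76°
rotate_crank_by(+30°): θ ← 76° +30° = 106°
crank pin P = (r cos θ, r sin θ) = (-4.410198, 15.380187)
h = r sin θ − e = 15.380187 − 6 = 9.380187
x = r cos θ + √(L² − h²) = -4.410198 + √(50176.0 − 87.9879) = -4.410198 + 223.803512 = 219.393315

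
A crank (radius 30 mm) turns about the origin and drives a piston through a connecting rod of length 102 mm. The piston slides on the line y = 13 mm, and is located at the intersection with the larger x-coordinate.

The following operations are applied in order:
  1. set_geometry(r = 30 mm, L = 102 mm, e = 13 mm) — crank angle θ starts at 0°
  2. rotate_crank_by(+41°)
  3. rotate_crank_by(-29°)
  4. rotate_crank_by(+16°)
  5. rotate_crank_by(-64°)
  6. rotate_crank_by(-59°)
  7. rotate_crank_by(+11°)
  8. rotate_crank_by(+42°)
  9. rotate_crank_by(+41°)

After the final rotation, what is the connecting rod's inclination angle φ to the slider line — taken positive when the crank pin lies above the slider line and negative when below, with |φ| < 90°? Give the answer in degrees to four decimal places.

set_geometry: r = 30 mm, L = 102 mm, e = 13 mm; θ ← 0°
rotate_crank_by(+41°): θ ← 0° +41° = 41°
rotate_crank_by(-29°): θ ← 41° -29° = 12°
rotate_crank_by(+16°): θ ← 12° +16° = 28°
rotate_crank_by(-64°): θ ← 28° -64° = -36°
rotate_crank_by(-59°): θ ← -36° -59° = -95°
rotate_crank_by(+11°): θ ← -95° +11° = -84°
rotate_crank_by(+42°): θ ← -84° +42° = -42°
rotate_crank_by(+41°): θ ← -42° +41° = -1°
crank pin P = (r cos θ, r sin θ) = (29.995431, -0.523572)
h = r sin θ − e = -0.523572 − 13 = -13.523572
sin φ = h / L = -13.523572 / 102 = -0.13258404
φ = arcsin(-0.13258404) = -7.618940°

-7.6189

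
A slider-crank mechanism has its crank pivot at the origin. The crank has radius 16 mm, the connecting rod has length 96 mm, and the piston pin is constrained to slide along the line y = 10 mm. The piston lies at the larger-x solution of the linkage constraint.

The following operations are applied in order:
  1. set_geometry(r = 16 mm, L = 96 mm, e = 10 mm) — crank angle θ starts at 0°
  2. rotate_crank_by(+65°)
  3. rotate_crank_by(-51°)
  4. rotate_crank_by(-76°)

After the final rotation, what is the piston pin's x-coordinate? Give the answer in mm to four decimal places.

set_geometry: r = 16 mm, L = 96 mm, e = 10 mm; θ ← 0°
rotate_crank_by(+65°): θ ← 0° +65° = 65°
rotate_crank_by(-51°): θ ← 65° -51° = 14°
rotate_crank_by(-76°): θ ← 14° -76° = -62°
crank pin P = (r cos θ, r sin θ) = (7.511545, -14.127161)
h = r sin θ − e = -14.127161 − 10 = -24.127161
x = r cos θ + √(L² − h²) = 7.511545 + √(9216.0 − 582.1199) = 7.511545 + 92.918675 = 100.430220

100.4302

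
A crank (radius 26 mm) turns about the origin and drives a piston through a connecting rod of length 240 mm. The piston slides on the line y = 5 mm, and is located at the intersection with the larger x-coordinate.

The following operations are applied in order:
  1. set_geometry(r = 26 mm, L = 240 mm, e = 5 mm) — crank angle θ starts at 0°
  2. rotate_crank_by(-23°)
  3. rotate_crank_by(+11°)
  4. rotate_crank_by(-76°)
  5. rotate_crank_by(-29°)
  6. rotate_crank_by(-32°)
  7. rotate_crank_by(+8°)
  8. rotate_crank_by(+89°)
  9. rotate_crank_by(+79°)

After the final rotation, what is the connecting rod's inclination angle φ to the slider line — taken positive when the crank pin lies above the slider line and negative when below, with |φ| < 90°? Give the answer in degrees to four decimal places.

set_geometry: r = 26 mm, L = 240 mm, e = 5 mm; θ ← 0°
rotate_crank_by(-23°): θ ← 0° -23° = -23°
rotate_crank_by(+11°): θ ← -23° +11° = -12°
rotate_crank_by(-76°): θ ← -12° -76° = -88°
rotate_crank_by(-29°): θ ← -88° -29° = -117°
rotate_crank_by(-32°): θ ← -117° -32° = -149°
rotate_crank_by(+8°): θ ← -149° +8° = -141°
rotate_crank_by(+89°): θ ← -141° +89° = -52°
rotate_crank_by(+79°): θ ← -52° +79° = 27°
crank pin P = (r cos θ, r sin θ) = (23.166170, 11.803753)
h = r sin θ − e = 11.803753 − 5 = 6.803753
sin φ = h / L = 6.803753 / 240 = 0.02834897
φ = arcsin(0.02834897) = 1.624494°

1.6245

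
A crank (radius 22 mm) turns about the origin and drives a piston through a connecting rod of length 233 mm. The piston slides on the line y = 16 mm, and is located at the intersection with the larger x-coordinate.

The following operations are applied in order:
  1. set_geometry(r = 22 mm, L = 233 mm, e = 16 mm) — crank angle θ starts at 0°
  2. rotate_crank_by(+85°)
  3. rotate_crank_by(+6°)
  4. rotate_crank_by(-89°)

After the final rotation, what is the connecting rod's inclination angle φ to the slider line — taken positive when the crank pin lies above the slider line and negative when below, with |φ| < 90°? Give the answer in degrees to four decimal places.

set_geometry: r = 22 mm, L = 233 mm, e = 16 mm; θ ← 0°
rotate_crank_by(+85°): θ ← 0° +85° = 85°
rotate_crank_by(+6°): θ ← 85° +6° = 91°
rotate_crank_by(-89°): θ ← 91° -89° = 2°
crank pin P = (r cos θ, r sin θ) = (21.986598, 0.767789)
h = r sin θ − e = 0.767789 − 16 = -15.232211
sin φ = h / L = -15.232211 / 233 = -0.06537430
φ = arcsin(-0.06537430) = -3.748344°

-3.7483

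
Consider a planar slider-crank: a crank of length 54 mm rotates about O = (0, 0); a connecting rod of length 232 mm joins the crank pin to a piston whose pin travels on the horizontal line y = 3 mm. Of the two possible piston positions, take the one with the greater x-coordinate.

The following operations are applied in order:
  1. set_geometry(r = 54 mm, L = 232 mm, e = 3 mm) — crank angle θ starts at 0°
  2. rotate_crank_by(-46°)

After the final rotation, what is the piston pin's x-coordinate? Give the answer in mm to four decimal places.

set_geometry: r = 54 mm, L = 232 mm, e = 3 mm; θ ← 0°
rotate_crank_by(-46°): θ ← 0° -46° = -46°
crank pin P = (r cos θ, r sin θ) = (37.511552, -38.844349)
h = r sin θ − e = -38.844349 − 3 = -41.844349
x = r cos θ + √(L² − h²) = 37.511552 + √(53824.0 − 1750.9496) = 37.511552 + 228.195202 = 265.706754

265.7068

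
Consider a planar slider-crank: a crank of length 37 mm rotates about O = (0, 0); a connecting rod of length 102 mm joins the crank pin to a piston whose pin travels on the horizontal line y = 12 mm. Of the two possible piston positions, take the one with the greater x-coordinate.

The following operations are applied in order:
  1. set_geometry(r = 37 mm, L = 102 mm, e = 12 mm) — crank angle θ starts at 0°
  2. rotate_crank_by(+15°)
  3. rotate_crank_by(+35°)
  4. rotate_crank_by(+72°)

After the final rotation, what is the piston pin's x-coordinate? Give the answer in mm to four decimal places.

set_geometry: r = 37 mm, L = 102 mm, e = 12 mm; θ ← 0°
rotate_crank_by(+15°): θ ← 0° +15° = 15°
rotate_crank_by(+35°): θ ← 15° +35° = 50°
rotate_crank_by(+72°): θ ← 50° +72° = 122°
crank pin P = (r cos θ, r sin θ) = (-19.607013, 31.377780)
h = r sin θ − e = 31.377780 − 12 = 19.377780
x = r cos θ + √(L² − h²) = -19.607013 + √(10404.0 − 375.4983) = -19.607013 + 100.142407 = 80.535394

80.5354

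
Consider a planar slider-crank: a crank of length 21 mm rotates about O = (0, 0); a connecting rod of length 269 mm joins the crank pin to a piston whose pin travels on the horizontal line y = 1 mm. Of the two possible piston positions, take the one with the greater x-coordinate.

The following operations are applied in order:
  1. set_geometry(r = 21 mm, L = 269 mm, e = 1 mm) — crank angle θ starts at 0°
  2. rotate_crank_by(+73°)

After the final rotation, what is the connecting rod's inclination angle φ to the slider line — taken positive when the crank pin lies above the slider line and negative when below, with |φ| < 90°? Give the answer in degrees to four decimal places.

set_geometry: r = 21 mm, L = 269 mm, e = 1 mm; θ ← 0°
rotate_crank_by(+73°): θ ← 0° +73° = 73°
crank pin P = (r cos θ, r sin θ) = (6.139806, 20.082400)
h = r sin θ − e = 20.082400 − 1 = 19.082400
sin φ = h / L = 19.082400 / 269 = 0.07093829
φ = arcsin(0.07093829) = 4.067881°

4.0679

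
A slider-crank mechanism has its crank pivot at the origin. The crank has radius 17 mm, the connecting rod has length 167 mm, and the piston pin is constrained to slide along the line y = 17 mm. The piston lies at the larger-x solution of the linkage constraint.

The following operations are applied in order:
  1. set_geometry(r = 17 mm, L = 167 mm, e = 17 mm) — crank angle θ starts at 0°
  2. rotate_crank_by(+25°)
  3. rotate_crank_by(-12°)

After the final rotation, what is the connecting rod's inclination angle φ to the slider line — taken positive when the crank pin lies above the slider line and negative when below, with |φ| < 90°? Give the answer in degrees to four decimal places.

-4.5252

set_geometry: r = 17 mm, L = 167 mm, e = 17 mm; θ ← 0°
rotate_crank_by(+25°): θ ← 0° +25° = 25°
rotate_crank_by(-12°): θ ← 25° -12° = 13°
crank pin P = (r cos θ, r sin θ) = (16.564291, 3.824168)
h = r sin θ − e = 3.824168 − 17 = -13.175832
sin φ = h / L = -13.175832 / 167 = -0.07889720
φ = arcsin(-0.07889720) = -4.525179°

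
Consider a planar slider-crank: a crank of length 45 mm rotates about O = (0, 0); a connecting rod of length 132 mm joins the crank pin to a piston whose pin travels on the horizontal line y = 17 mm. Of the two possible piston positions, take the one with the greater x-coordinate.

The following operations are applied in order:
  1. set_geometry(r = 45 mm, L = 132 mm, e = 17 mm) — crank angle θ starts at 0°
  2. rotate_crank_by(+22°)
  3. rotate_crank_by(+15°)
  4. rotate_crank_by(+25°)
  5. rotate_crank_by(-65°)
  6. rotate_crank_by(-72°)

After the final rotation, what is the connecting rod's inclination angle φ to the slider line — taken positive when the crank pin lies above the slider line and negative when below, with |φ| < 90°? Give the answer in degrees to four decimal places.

set_geometry: r = 45 mm, L = 132 mm, e = 17 mm; θ ← 0°
rotate_crank_by(+22°): θ ← 0° +22° = 22°
rotate_crank_by(+15°): θ ← 22° +15° = 37°
rotate_crank_by(+25°): θ ← 37° +25° = 62°
rotate_crank_by(-65°): θ ← 62° -65° = -3°
rotate_crank_by(-72°): θ ← -3° -72° = -75°
crank pin P = (r cos θ, r sin θ) = (11.646857, -43.466662)
h = r sin θ − e = -43.466662 − 17 = -60.466662
sin φ = h / L = -60.466662 / 132 = -0.45808077
φ = arcsin(-0.45808077) = -27.263333°

-27.2633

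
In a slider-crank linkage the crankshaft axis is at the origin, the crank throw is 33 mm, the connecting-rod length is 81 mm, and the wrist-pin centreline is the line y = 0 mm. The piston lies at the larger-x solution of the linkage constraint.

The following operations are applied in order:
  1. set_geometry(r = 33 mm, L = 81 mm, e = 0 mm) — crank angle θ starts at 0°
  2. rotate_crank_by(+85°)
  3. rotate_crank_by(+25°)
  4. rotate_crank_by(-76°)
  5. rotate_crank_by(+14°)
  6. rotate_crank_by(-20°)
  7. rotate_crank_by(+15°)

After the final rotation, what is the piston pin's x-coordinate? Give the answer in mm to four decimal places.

set_geometry: r = 33 mm, L = 81 mm, e = 0 mm; θ ← 0°
rotate_crank_by(+85°): θ ← 0° +85° = 85°
rotate_crank_by(+25°): θ ← 85° +25° = 110°
rotate_crank_by(-76°): θ ← 110° -76° = 34°
rotate_crank_by(+14°): θ ← 34° +14° = 48°
rotate_crank_by(-20°): θ ← 48° -20° = 28°
rotate_crank_by(+15°): θ ← 28° +15° = 43°
crank pin P = (r cos θ, r sin θ) = (24.134672, 22.505946)
h = r sin θ − e = 22.505946 − 0 = 22.505946
x = r cos θ + √(L² − h²) = 24.134672 + √(6561.0 − 506.5176) = 24.134672 + 77.810555 = 101.945227

101.9452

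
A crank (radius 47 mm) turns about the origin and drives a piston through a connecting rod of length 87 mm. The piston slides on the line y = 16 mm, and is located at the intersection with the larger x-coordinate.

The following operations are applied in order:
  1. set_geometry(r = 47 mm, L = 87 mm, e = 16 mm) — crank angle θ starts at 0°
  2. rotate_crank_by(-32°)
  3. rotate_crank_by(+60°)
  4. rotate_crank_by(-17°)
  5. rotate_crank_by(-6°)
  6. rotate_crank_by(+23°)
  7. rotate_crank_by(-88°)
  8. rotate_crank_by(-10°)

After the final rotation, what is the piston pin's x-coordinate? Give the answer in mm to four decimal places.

set_geometry: r = 47 mm, L = 87 mm, e = 16 mm; θ ← 0°
rotate_crank_by(-32°): θ ← 0° -32° = -32°
rotate_crank_by(+60°): θ ← -32° +60° = 28°
rotate_crank_by(-17°): θ ← 28° -17° = 11°
rotate_crank_by(-6°): θ ← 11° -6° = 5°
rotate_crank_by(+23°): θ ← 5° +23° = 28°
rotate_crank_by(-88°): θ ← 28° -88° = -60°
rotate_crank_by(-10°): θ ← -60° -10° = -70°
crank pin P = (r cos θ, r sin θ) = (16.074947, -44.165553)
h = r sin θ − e = -44.165553 − 16 = -60.165553
x = r cos θ + √(L² − h²) = 16.074947 + √(7569.0 − 3619.8938) = 16.074947 + 62.841914 = 78.916861

78.9169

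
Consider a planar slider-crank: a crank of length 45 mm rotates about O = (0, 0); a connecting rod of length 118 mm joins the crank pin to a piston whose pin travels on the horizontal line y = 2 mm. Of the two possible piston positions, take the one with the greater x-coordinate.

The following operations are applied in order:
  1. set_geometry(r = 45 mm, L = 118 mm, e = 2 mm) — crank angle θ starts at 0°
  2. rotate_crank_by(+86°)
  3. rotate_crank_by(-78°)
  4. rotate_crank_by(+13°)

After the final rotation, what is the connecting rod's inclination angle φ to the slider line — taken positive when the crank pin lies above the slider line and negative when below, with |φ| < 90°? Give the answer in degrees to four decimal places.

6.8757

set_geometry: r = 45 mm, L = 118 mm, e = 2 mm; θ ← 0°
rotate_crank_by(+86°): θ ← 0° +86° = 86°
rotate_crank_by(-78°): θ ← 86° -78° = 8°
rotate_crank_by(+13°): θ ← 8° +13° = 21°
crank pin P = (r cos θ, r sin θ) = (42.011119, 16.126558)
h = r sin θ − e = 16.126558 − 2 = 14.126558
sin φ = h / L = 14.126558 / 118 = 0.11971659
φ = arcsin(0.11971659) = 6.875747°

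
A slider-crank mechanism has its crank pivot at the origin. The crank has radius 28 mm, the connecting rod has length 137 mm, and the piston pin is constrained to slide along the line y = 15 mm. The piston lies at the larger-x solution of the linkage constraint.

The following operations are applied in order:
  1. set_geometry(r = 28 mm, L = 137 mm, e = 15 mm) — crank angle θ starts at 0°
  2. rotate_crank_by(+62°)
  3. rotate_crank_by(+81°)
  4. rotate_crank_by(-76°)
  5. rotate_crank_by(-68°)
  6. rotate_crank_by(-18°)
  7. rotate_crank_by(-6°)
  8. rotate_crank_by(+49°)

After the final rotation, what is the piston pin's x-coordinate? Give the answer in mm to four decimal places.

set_geometry: r = 28 mm, L = 137 mm, e = 15 mm; θ ← 0°
rotate_crank_by(+62°): θ ← 0° +62° = 62°
rotate_crank_by(+81°): θ ← 62° +81° = 143°
rotate_crank_by(-76°): θ ← 143° -76° = 67°
rotate_crank_by(-68°): θ ← 67° -68° = -1°
rotate_crank_by(-18°): θ ← -1° -18° = -19°
rotate_crank_by(-6°): θ ← -19° -6° = -25°
rotate_crank_by(+49°): θ ← -25° +49° = 24°
crank pin P = (r cos θ, r sin θ) = (25.579273, 11.388626)
h = r sin θ − e = 11.388626 − 15 = -3.611374
x = r cos θ + √(L² − h²) = 25.579273 + √(18769.0 − 13.0420) = 25.579273 + 136.952393 = 162.531666

162.5317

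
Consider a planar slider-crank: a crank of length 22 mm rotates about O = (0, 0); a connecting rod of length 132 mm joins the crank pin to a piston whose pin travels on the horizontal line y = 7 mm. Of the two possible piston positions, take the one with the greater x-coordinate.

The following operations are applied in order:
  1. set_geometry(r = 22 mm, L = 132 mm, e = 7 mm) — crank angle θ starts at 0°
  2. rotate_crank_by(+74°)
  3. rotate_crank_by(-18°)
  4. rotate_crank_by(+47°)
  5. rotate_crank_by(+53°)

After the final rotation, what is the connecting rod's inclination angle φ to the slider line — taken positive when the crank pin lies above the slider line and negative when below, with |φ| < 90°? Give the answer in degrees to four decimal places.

0.8457

set_geometry: r = 22 mm, L = 132 mm, e = 7 mm; θ ← 0°
rotate_crank_by(+74°): θ ← 0° +74° = 74°
rotate_crank_by(-18°): θ ← 74° -18° = 56°
rotate_crank_by(+47°): θ ← 56° +47° = 103°
rotate_crank_by(+53°): θ ← 103° +53° = 156°
crank pin P = (r cos θ, r sin θ) = (-20.098000, 8.948206)
h = r sin θ − e = 8.948206 − 7 = 1.948206
sin φ = h / L = 1.948206 / 132 = 0.01475914
φ = arcsin(0.01475914) = 0.845667°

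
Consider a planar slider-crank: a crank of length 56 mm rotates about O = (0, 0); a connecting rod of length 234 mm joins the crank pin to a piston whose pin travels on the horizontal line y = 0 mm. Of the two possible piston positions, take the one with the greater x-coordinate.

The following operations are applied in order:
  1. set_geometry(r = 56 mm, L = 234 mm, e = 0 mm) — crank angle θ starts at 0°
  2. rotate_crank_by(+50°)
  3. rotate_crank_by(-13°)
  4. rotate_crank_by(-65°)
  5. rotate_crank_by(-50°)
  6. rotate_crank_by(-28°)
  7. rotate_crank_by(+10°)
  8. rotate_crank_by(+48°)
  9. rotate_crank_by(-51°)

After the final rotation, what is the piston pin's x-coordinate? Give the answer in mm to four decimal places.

set_geometry: r = 56 mm, L = 234 mm, e = 0 mm; θ ← 0°
rotate_crank_by(+50°): θ ← 0° +50° = 50°
rotate_crank_by(-13°): θ ← 50° -13° = 37°
rotate_crank_by(-65°): θ ← 37° -65° = -28°
rotate_crank_by(-50°): θ ← -28° -50° = -78°
rotate_crank_by(-28°): θ ← -78° -28° = -106°
rotate_crank_by(+10°): θ ← -106° +10° = -96°
rotate_crank_by(+48°): θ ← -96° +48° = -48°
rotate_crank_by(-51°): θ ← -48° -51° = -99°
crank pin P = (r cos θ, r sin θ) = (-8.760330, -55.310547)
h = r sin θ − e = -55.310547 − 0 = -55.310547
x = r cos θ + √(L² − h²) = -8.760330 + √(54756.0 − 3059.2566) = -8.760330 + 227.369179 = 218.608849

218.6088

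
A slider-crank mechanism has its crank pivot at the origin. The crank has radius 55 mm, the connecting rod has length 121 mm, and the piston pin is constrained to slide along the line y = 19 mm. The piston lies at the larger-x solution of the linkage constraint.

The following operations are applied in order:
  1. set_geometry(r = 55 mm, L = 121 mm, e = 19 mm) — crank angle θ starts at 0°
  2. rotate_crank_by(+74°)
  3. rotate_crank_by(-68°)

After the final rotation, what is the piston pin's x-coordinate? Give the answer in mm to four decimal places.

set_geometry: r = 55 mm, L = 121 mm, e = 19 mm; θ ← 0°
rotate_crank_by(+74°): θ ← 0° +74° = 74°
rotate_crank_by(-68°): θ ← 74° -68° = 6°
crank pin P = (r cos θ, r sin θ) = (54.698704, 5.749065)
h = r sin θ − e = 5.749065 − 19 = -13.250935
x = r cos θ + √(L² − h²) = 54.698704 + √(14641.0 − 175.5873) = 54.698704 + 120.272244 = 174.970948

174.9709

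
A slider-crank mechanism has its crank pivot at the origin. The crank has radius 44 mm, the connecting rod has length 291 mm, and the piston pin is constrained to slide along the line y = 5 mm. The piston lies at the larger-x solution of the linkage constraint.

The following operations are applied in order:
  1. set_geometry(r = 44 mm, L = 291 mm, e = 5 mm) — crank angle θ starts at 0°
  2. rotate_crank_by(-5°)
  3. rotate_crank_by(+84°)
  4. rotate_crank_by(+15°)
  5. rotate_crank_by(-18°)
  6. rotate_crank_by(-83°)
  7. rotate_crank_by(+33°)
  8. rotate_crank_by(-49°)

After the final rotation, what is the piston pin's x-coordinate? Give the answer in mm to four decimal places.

330.6548

set_geometry: r = 44 mm, L = 291 mm, e = 5 mm; θ ← 0°
rotate_crank_by(-5°): θ ← 0° -5° = -5°
rotate_crank_by(+84°): θ ← -5° +84° = 79°
rotate_crank_by(+15°): θ ← 79° +15° = 94°
rotate_crank_by(-18°): θ ← 94° -18° = 76°
rotate_crank_by(-83°): θ ← 76° -83° = -7°
rotate_crank_by(+33°): θ ← -7° +33° = 26°
rotate_crank_by(-49°): θ ← 26° -49° = -23°
crank pin P = (r cos θ, r sin θ) = (40.502214, -17.192170)
h = r sin θ − e = -17.192170 − 5 = -22.192170
x = r cos θ + √(L² − h²) = 40.502214 + √(84681.0 − 492.4924) = 40.502214 + 290.152559 = 330.654773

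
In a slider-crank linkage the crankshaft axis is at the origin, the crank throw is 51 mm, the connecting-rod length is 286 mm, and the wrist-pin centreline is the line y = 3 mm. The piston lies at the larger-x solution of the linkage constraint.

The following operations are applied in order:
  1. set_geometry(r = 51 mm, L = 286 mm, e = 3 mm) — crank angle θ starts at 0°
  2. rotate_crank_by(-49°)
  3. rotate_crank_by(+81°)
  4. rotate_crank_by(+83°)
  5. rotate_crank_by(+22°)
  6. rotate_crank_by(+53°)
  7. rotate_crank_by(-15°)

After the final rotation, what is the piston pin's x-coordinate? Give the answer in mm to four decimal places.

set_geometry: r = 51 mm, L = 286 mm, e = 3 mm; θ ← 0°
rotate_crank_by(-49°): θ ← 0° -49° = -49°
rotate_crank_by(+81°): θ ← -49° +81° = 32°
rotate_crank_by(+83°): θ ← 32° +83° = 115°
rotate_crank_by(+22°): θ ← 115° +22° = 137°
rotate_crank_by(+53°): θ ← 137° +53° = 190°
rotate_crank_by(-15°): θ ← 190° -15° = 175°
crank pin P = (r cos θ, r sin θ) = (-50.805930, 4.444943)
h = r sin θ − e = 4.444943 − 3 = 1.444943
x = r cos θ + √(L² − h²) = -50.805930 + √(81796.0 − 2.0879) = -50.805930 + 285.996350 = 235.190420

235.1904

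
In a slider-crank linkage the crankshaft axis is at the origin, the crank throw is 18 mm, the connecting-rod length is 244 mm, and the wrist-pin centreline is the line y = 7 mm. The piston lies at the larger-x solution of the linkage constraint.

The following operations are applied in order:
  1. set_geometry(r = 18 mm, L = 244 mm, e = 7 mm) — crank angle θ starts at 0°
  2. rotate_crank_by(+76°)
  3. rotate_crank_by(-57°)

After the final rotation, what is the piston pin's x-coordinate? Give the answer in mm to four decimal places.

261.0167

set_geometry: r = 18 mm, L = 244 mm, e = 7 mm; θ ← 0°
rotate_crank_by(+76°): θ ← 0° +76° = 76°
rotate_crank_by(-57°): θ ← 76° -57° = 19°
crank pin P = (r cos θ, r sin θ) = (17.019334, 5.860227)
h = r sin θ − e = 5.860227 − 7 = -1.139773
x = r cos θ + √(L² − h²) = 17.019334 + √(59536.0 − 1.2991) = 17.019334 + 243.997338 = 261.016672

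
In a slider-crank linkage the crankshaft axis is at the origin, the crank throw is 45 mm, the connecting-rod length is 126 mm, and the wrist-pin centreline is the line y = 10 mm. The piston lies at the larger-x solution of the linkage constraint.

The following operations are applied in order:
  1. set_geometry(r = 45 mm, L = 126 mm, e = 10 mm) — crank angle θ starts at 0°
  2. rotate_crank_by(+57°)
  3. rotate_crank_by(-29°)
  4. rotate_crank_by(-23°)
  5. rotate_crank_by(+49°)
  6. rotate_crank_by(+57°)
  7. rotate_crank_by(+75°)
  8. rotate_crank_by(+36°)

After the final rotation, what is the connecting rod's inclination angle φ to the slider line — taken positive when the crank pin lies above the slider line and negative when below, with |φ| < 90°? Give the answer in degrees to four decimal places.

-18.5626

set_geometry: r = 45 mm, L = 126 mm, e = 10 mm; θ ← 0°
rotate_crank_by(+57°): θ ← 0° +57° = 57°
rotate_crank_by(-29°): θ ← 57° -29° = 28°
rotate_crank_by(-23°): θ ← 28° -23° = 5°
rotate_crank_by(+49°): θ ← 5° +49° = 54°
rotate_crank_by(+57°): θ ← 54° +57° = 111°
rotate_crank_by(+75°): θ ← 111° +75° = 186°
rotate_crank_by(+36°): θ ← 186° +36° = 222°
crank pin P = (r cos θ, r sin θ) = (-33.441517, -30.110877)
h = r sin θ − e = -30.110877 − 10 = -40.110877
sin φ = h / L = -40.110877 / 126 = -0.31834030
φ = arcsin(-0.31834030) = -18.562583°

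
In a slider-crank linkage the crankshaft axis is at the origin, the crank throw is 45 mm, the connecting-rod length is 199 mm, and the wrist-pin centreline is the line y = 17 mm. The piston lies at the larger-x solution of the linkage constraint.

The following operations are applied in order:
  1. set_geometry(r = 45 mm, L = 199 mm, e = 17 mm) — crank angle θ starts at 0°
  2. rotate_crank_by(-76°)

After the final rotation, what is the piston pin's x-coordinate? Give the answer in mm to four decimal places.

set_geometry: r = 45 mm, L = 199 mm, e = 17 mm; θ ← 0°
rotate_crank_by(-76°): θ ← 0° -76° = -76°
crank pin P = (r cos θ, r sin θ) = (10.886485, -43.663308)
h = r sin θ − e = -43.663308 − 17 = -60.663308
x = r cos θ + √(L² − h²) = 10.886485 + √(39601.0 − 3680.0369) = 10.886485 + 189.528265 = 200.414750

200.4147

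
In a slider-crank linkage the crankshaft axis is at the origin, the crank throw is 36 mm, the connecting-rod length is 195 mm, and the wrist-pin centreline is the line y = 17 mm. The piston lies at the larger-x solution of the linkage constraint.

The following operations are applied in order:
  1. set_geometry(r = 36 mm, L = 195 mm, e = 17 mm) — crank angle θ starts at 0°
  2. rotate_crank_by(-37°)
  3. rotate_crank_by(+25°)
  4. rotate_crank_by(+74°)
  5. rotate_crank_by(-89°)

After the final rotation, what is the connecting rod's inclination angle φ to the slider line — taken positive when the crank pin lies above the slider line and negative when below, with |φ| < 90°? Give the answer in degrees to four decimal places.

-9.8456

set_geometry: r = 36 mm, L = 195 mm, e = 17 mm; θ ← 0°
rotate_crank_by(-37°): θ ← 0° -37° = -37°
rotate_crank_by(+25°): θ ← -37° +25° = -12°
rotate_crank_by(+74°): θ ← -12° +74° = 62°
rotate_crank_by(-89°): θ ← 62° -89° = -27°
crank pin P = (r cos θ, r sin θ) = (32.076235, -16.343658)
h = r sin θ − e = -16.343658 − 17 = -33.343658
sin φ = h / L = -33.343658 / 195 = -0.17099312
φ = arcsin(-0.17099312) = -9.845566°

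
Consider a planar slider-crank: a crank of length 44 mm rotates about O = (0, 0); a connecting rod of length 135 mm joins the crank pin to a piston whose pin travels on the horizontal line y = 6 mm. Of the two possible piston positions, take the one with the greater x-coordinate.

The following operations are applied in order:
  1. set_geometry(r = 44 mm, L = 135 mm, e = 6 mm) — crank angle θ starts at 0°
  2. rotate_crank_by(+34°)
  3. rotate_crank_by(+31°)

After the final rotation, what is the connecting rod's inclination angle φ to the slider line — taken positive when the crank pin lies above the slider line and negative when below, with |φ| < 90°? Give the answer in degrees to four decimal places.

set_geometry: r = 44 mm, L = 135 mm, e = 6 mm; θ ← 0°
rotate_crank_by(+34°): θ ← 0° +34° = 34°
rotate_crank_by(+31°): θ ← 34° +31° = 65°
crank pin P = (r cos θ, r sin θ) = (18.595204, 39.877543)
h = r sin θ − e = 39.877543 − 6 = 33.877543
sin φ = h / L = 33.877543 / 135 = 0.25094476
φ = arcsin(0.25094476) = 14.533425°

14.5334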